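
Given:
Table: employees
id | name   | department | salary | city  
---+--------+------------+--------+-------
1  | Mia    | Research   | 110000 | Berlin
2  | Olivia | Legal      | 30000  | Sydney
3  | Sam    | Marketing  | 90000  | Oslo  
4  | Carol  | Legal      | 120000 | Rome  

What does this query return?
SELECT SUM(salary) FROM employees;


SUM(salary) = 110000 + 30000 + 90000 + 120000 = 350000

350000


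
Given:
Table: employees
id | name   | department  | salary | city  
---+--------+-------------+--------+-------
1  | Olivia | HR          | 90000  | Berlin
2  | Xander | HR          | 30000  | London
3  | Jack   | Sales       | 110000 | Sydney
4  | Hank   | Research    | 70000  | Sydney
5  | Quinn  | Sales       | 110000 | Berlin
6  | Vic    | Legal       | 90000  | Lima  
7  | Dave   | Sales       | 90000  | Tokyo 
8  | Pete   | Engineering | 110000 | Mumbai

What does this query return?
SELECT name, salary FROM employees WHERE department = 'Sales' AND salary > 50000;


Filtering: department = 'Sales' AND salary > 50000
Matching: 3 rows

3 rows:
Jack, 110000
Quinn, 110000
Dave, 90000


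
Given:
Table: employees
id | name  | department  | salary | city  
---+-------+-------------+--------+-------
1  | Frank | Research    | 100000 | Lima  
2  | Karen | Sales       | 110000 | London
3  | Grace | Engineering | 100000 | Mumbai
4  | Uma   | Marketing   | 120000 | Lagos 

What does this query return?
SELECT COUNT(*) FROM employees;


COUNT(*) counts all rows

4


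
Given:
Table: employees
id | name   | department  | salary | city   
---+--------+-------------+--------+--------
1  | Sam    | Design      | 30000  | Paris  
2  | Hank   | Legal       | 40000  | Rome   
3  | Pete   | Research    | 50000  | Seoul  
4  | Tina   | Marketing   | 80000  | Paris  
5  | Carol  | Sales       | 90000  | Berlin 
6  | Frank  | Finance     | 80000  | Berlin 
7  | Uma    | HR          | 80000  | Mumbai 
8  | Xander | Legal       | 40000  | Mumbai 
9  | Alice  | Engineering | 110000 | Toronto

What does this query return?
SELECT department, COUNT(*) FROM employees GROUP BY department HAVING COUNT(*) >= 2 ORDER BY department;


Groups with count >= 2:
  Legal: 2 -> PASS
  Design: 1 -> filtered out
  Engineering: 1 -> filtered out
  Finance: 1 -> filtered out
  HR: 1 -> filtered out
  Marketing: 1 -> filtered out
  Research: 1 -> filtered out
  Sales: 1 -> filtered out


1 groups:
Legal, 2


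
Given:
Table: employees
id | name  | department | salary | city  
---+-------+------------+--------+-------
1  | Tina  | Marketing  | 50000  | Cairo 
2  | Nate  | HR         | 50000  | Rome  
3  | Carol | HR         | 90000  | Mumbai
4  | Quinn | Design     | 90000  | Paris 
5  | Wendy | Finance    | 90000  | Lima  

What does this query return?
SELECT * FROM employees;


SELECT * returns all 5 rows with all columns

5 rows:
1, Tina, Marketing, 50000, Cairo
2, Nate, HR, 50000, Rome
3, Carol, HR, 90000, Mumbai
4, Quinn, Design, 90000, Paris
5, Wendy, Finance, 90000, Lima


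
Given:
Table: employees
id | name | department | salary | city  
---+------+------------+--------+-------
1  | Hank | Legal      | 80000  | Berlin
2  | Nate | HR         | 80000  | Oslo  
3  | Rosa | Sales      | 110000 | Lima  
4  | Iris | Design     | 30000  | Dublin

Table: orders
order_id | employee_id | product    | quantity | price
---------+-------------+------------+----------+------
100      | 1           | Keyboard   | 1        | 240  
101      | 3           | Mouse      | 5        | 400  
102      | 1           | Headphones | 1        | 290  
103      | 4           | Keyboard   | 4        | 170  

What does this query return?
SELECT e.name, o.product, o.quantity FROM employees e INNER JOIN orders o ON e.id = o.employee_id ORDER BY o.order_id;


Joining employees.id = orders.employee_id:
  employee Hank (id=1) -> order Keyboard
  employee Rosa (id=3) -> order Mouse
  employee Hank (id=1) -> order Headphones
  employee Iris (id=4) -> order Keyboard


4 rows:
Hank, Keyboard, 1
Rosa, Mouse, 5
Hank, Headphones, 1
Iris, Keyboard, 4


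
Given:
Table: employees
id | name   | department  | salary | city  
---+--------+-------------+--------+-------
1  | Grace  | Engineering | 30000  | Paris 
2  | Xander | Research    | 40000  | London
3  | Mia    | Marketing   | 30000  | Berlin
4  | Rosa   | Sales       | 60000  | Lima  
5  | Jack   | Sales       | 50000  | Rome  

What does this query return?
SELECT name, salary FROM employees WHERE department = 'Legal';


Filtering: department = 'Legal'
Matching rows: 0

Empty result set (0 rows)


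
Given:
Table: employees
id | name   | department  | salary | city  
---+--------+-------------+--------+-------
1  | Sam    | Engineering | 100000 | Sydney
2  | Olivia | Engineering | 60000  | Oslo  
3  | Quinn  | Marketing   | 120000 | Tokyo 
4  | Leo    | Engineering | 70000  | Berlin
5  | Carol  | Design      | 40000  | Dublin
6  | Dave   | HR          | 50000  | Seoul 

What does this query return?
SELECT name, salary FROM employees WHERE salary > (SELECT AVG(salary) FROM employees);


Subquery: AVG(salary) = 73333.33
Filtering: salary > 73333.33
  Sam (100000) -> MATCH
  Quinn (120000) -> MATCH


2 rows:
Sam, 100000
Quinn, 120000


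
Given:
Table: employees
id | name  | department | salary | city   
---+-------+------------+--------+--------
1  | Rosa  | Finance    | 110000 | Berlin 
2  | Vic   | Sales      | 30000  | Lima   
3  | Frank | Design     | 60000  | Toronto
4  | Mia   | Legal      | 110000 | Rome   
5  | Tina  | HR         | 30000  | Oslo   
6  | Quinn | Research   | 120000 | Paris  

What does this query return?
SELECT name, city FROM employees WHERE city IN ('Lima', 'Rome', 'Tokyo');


Filtering: city IN ('Lima', 'Rome', 'Tokyo')
Matching: 2 rows

2 rows:
Vic, Lima
Mia, Rome


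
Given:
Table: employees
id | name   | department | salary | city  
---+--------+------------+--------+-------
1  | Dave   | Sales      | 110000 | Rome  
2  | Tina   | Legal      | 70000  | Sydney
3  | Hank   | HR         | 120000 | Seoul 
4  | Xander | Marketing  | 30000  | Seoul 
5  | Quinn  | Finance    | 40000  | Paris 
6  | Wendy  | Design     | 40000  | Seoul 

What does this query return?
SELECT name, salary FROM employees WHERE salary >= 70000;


Filtering: salary >= 70000
Matching: 3 rows

3 rows:
Dave, 110000
Tina, 70000
Hank, 120000


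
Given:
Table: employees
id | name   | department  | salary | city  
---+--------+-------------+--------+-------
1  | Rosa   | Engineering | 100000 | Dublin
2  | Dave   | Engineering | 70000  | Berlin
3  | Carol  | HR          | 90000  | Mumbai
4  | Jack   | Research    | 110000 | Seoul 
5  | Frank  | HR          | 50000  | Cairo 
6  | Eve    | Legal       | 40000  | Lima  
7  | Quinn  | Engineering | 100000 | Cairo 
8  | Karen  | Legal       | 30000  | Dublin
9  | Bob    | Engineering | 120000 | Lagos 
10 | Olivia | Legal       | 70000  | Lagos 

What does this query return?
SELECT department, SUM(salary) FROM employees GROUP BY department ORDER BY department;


Summing salary within each department:
  Engineering: 100000 + 70000 + 100000 + 120000 = 390000
  HR: 90000 + 50000 = 140000
  Legal: 40000 + 30000 + 70000 = 140000
  Research: 110000 = 110000


4 groups:
Engineering, 390000
HR, 140000
Legal, 140000
Research, 110000


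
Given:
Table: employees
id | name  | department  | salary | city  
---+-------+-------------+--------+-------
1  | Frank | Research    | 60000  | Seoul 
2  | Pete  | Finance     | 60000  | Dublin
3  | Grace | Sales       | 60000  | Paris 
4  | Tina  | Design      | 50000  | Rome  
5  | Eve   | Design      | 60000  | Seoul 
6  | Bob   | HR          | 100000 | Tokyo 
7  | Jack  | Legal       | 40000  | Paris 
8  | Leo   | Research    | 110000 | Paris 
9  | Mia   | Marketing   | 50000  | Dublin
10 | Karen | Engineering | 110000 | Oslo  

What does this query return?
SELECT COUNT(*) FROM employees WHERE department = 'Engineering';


Counting rows where department = 'Engineering'
  Karen -> MATCH


1


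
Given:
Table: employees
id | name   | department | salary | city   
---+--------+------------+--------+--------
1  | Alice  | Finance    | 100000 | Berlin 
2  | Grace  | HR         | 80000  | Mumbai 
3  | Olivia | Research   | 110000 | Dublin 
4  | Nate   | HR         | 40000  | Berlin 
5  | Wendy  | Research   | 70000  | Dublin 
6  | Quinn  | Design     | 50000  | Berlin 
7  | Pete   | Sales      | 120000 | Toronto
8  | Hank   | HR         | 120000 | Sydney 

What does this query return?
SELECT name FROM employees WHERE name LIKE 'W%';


LIKE 'W%' matches names starting with 'W'
Matching: 1

1 rows:
Wendy


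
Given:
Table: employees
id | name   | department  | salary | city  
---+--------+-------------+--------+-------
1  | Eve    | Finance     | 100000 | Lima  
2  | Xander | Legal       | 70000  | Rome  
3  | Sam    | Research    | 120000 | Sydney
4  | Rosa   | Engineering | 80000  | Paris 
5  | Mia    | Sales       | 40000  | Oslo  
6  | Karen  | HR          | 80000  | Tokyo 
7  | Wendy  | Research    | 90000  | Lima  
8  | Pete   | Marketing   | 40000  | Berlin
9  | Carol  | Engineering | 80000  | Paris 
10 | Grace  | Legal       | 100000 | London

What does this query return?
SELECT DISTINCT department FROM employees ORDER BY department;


All 'department' values (row order): Finance, Legal, Research, Engineering, Sales, HR, Research, Marketing, Engineering, Legal
Removing duplicates leaves 7 unique value(s).

7 values:
Engineering
Finance
HR
Legal
Marketing
Research
Sales


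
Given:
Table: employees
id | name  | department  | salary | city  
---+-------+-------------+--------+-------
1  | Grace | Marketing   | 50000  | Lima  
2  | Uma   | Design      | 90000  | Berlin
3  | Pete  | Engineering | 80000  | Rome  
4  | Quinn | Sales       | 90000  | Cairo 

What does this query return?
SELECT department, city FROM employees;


Projecting columns: department, city

4 rows:
Marketing, Lima
Design, Berlin
Engineering, Rome
Sales, Cairo


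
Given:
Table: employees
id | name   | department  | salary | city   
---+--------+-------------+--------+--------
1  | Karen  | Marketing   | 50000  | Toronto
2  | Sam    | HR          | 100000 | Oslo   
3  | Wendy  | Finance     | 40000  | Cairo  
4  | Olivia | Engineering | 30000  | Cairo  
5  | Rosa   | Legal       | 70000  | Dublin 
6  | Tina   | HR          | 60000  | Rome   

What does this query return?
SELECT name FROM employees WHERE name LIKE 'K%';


LIKE 'K%' matches names starting with 'K'
Matching: 1

1 rows:
Karen


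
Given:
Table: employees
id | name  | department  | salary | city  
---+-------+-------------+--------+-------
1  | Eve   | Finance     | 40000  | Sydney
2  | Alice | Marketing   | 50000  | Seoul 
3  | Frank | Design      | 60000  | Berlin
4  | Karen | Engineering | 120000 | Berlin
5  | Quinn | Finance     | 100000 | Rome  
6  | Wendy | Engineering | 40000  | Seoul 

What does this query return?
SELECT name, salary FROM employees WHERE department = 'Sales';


Filtering: department = 'Sales'
Matching rows: 0

Empty result set (0 rows)


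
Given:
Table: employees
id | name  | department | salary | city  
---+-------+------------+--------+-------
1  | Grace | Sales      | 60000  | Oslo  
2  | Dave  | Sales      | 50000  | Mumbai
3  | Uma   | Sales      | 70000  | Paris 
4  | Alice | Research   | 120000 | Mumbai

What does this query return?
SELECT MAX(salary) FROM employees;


Salaries: 60000, 50000, 70000, 120000
MAX = 120000

120000


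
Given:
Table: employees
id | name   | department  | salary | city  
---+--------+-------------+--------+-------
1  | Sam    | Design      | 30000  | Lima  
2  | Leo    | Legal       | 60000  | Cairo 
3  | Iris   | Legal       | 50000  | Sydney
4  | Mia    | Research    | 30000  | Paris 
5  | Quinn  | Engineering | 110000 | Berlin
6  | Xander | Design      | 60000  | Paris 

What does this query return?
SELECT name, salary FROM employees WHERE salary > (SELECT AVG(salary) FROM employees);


Subquery: AVG(salary) = 56666.67
Filtering: salary > 56666.67
  Leo (60000) -> MATCH
  Quinn (110000) -> MATCH
  Xander (60000) -> MATCH


3 rows:
Leo, 60000
Quinn, 110000
Xander, 60000


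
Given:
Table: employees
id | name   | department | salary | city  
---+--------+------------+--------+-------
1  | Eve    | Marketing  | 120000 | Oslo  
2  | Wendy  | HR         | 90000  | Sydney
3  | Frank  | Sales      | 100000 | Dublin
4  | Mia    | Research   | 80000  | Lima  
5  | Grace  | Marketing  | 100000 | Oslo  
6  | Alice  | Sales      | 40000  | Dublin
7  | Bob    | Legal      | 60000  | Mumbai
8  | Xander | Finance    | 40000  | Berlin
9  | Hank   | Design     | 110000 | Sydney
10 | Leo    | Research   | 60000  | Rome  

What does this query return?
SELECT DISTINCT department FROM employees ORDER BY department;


All 'department' values (row order): Marketing, HR, Sales, Research, Marketing, Sales, Legal, Finance, Design, Research
Removing duplicates leaves 7 unique value(s).

7 values:
Design
Finance
HR
Legal
Marketing
Research
Sales


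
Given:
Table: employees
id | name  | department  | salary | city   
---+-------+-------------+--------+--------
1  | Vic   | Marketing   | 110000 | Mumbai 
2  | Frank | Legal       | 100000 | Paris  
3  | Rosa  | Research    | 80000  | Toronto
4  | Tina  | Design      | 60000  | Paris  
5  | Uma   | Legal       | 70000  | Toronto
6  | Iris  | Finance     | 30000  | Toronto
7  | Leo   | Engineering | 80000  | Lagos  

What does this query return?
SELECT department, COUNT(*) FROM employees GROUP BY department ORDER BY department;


Assigning each row to its department group:
  Vic -> Marketing
  Frank -> Legal
  Rosa -> Research
  Tina -> Design
  Uma -> Legal
  Iris -> Finance
  Leo -> Engineering


6 groups:
Design, 1
Engineering, 1
Finance, 1
Legal, 2
Marketing, 1
Research, 1


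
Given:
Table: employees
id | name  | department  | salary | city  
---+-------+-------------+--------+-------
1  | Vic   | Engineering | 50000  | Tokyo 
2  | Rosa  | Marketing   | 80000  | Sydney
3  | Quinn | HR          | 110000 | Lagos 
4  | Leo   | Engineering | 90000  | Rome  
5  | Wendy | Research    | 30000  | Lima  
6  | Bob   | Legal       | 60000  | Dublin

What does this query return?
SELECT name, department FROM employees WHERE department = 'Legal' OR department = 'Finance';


Filtering: department = 'Legal' OR 'Finance'
Matching: 1 rows

1 rows:
Bob, Legal


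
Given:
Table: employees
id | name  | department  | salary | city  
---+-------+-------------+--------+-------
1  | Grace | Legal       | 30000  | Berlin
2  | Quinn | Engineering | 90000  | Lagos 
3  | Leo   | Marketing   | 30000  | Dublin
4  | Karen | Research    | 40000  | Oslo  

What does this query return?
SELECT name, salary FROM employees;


Projecting columns: name, salary

4 rows:
Grace, 30000
Quinn, 90000
Leo, 30000
Karen, 40000


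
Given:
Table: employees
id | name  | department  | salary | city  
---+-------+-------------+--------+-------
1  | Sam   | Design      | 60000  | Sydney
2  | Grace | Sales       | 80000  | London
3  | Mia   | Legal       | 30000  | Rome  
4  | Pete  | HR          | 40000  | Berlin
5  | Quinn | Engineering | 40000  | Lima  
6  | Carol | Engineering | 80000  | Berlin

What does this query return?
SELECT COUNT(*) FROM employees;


COUNT(*) counts all rows

6


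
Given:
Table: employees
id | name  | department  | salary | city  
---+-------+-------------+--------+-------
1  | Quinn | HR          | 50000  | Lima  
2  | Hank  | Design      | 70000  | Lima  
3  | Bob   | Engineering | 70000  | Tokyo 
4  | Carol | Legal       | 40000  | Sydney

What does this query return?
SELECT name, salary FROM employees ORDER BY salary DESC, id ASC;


Sorting by salary DESC, then id ASC for ties

4 rows:
Hank, 70000
Bob, 70000
Quinn, 50000
Carol, 40000


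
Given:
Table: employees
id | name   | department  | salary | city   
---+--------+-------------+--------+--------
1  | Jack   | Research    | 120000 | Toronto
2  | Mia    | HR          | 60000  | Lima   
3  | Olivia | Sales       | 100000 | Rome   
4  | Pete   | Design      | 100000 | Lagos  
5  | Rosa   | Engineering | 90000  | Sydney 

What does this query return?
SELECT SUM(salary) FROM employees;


SUM(salary) = 120000 + 60000 + 100000 + 100000 + 90000 = 470000

470000


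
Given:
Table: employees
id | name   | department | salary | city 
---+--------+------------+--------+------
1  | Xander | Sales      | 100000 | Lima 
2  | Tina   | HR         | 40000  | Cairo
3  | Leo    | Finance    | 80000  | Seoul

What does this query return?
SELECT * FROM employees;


SELECT * returns all 3 rows with all columns

3 rows:
1, Xander, Sales, 100000, Lima
2, Tina, HR, 40000, Cairo
3, Leo, Finance, 80000, Seoul


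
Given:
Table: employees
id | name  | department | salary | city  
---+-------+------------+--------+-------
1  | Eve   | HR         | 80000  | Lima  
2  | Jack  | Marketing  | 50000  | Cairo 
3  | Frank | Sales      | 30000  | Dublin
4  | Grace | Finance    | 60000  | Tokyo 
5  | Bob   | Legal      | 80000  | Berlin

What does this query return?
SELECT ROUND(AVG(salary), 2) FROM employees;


SUM(salary) = 300000
COUNT = 5
ROUND(AVG, 2) = ROUND(300000 / 5, 2) = 60000.0

60000.0


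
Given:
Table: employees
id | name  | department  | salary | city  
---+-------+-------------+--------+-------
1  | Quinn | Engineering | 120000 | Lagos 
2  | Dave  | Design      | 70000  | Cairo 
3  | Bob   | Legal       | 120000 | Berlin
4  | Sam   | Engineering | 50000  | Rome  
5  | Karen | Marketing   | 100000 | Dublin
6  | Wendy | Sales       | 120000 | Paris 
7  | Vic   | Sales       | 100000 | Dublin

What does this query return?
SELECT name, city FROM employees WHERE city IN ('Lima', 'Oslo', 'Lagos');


Filtering: city IN ('Lima', 'Oslo', 'Lagos')
Matching: 1 rows

1 rows:
Quinn, Lagos


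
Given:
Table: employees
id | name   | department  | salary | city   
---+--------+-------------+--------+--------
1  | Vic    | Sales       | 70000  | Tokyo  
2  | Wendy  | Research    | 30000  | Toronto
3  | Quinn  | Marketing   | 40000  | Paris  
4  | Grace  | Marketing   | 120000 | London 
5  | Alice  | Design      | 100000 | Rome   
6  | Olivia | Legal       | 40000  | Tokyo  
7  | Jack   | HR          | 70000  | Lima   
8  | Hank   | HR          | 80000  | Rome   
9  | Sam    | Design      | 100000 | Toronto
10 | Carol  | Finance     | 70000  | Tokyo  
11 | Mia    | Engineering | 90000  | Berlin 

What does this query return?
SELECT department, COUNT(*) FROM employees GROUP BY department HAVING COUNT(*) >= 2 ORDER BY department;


Groups with count >= 2:
  Design: 2 -> PASS
  HR: 2 -> PASS
  Marketing: 2 -> PASS
  Engineering: 1 -> filtered out
  Finance: 1 -> filtered out
  Legal: 1 -> filtered out
  Research: 1 -> filtered out
  Sales: 1 -> filtered out


3 groups:
Design, 2
HR, 2
Marketing, 2


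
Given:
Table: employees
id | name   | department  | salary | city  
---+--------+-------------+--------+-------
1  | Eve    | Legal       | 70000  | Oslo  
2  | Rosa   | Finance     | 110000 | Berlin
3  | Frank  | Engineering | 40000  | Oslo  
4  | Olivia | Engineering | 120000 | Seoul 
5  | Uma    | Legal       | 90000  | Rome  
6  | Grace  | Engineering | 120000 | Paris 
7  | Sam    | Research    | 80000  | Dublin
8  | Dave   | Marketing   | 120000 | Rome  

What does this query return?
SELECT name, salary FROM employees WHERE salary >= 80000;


Filtering: salary >= 80000
Matching: 6 rows

6 rows:
Rosa, 110000
Olivia, 120000
Uma, 90000
Grace, 120000
Sam, 80000
Dave, 120000


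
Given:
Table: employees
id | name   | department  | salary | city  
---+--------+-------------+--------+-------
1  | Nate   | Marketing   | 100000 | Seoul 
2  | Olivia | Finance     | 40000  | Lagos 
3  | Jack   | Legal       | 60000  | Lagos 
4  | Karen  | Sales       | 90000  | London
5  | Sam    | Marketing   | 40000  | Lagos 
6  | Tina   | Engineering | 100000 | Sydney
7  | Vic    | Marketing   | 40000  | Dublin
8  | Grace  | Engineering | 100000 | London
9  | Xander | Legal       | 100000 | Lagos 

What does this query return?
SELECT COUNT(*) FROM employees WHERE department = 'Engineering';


Counting rows where department = 'Engineering'
  Tina -> MATCH
  Grace -> MATCH


2


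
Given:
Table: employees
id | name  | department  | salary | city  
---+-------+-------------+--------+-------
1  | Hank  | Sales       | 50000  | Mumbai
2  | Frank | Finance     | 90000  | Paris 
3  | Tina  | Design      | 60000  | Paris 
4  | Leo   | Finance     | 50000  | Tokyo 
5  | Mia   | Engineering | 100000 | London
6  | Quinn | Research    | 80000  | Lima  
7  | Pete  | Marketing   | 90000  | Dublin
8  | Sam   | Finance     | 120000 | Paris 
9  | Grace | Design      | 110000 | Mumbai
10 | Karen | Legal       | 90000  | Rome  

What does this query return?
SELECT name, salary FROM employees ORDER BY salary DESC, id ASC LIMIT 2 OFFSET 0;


Sort by salary DESC (id ASC tiebreak), then skip 0 and take 2
Rows 1 through 2

2 rows:
Sam, 120000
Grace, 110000


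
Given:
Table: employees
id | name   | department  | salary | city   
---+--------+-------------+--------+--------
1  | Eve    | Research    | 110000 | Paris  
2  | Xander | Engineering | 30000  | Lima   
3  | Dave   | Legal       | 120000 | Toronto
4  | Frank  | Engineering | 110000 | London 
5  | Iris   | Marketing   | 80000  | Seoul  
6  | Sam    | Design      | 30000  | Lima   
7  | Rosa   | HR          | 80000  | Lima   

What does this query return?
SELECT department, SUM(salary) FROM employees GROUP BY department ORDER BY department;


Summing salary within each department:
  Design: 30000 = 30000
  Engineering: 30000 + 110000 = 140000
  HR: 80000 = 80000
  Legal: 120000 = 120000
  Marketing: 80000 = 80000
  Research: 110000 = 110000


6 groups:
Design, 30000
Engineering, 140000
HR, 80000
Legal, 120000
Marketing, 80000
Research, 110000


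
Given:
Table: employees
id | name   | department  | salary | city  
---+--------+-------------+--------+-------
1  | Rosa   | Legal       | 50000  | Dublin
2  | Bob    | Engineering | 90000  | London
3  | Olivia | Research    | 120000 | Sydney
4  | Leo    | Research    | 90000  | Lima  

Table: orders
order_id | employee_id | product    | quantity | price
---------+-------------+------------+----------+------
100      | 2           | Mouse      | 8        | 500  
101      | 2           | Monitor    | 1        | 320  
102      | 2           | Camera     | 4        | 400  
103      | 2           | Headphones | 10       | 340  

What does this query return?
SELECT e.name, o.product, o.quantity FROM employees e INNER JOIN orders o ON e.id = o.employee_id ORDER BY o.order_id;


Joining employees.id = orders.employee_id:
  employee Bob (id=2) -> order Mouse
  employee Bob (id=2) -> order Monitor
  employee Bob (id=2) -> order Camera
  employee Bob (id=2) -> order Headphones


4 rows:
Bob, Mouse, 8
Bob, Monitor, 1
Bob, Camera, 4
Bob, Headphones, 10


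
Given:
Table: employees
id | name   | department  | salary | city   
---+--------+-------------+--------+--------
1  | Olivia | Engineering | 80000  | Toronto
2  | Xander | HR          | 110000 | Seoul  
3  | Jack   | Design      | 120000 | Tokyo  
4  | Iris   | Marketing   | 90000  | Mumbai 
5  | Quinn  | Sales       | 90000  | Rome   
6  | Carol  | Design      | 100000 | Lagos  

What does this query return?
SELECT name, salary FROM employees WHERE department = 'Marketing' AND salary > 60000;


Filtering: department = 'Marketing' AND salary > 60000
Matching: 1 rows

1 rows:
Iris, 90000


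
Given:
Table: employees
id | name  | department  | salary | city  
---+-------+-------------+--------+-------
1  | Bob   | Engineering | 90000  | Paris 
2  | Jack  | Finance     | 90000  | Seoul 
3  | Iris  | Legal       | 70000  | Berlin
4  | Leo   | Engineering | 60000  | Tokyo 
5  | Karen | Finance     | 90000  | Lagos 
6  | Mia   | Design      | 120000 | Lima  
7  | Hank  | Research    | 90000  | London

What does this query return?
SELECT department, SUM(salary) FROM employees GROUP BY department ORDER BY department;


Summing salary within each department:
  Design: 120000 = 120000
  Engineering: 90000 + 60000 = 150000
  Finance: 90000 + 90000 = 180000
  Legal: 70000 = 70000
  Research: 90000 = 90000


5 groups:
Design, 120000
Engineering, 150000
Finance, 180000
Legal, 70000
Research, 90000


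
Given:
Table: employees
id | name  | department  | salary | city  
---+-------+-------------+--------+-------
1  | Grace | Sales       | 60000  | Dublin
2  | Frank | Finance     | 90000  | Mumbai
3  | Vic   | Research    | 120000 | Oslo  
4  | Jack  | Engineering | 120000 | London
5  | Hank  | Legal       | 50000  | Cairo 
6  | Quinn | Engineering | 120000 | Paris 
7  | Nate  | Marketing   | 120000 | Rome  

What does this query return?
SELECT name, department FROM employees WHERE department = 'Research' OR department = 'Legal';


Filtering: department = 'Research' OR 'Legal'
Matching: 2 rows

2 rows:
Vic, Research
Hank, Legal


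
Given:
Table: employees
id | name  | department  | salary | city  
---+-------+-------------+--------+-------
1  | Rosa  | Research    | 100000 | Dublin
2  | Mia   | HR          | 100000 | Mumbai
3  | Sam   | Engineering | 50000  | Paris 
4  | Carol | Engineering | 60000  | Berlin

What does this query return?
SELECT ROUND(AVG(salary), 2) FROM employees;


SUM(salary) = 310000
COUNT = 4
ROUND(AVG, 2) = ROUND(310000 / 4, 2) = 77500.0

77500.0


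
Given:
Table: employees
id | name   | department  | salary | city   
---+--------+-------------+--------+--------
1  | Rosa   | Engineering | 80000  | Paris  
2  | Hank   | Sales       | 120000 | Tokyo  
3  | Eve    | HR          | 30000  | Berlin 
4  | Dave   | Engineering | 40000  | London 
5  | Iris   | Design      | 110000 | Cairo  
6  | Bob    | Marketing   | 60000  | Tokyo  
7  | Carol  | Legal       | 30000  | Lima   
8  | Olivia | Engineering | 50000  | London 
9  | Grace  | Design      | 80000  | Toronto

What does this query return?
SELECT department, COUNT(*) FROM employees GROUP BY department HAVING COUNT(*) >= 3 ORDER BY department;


Groups with count >= 3:
  Engineering: 3 -> PASS
  Design: 2 -> filtered out
  HR: 1 -> filtered out
  Legal: 1 -> filtered out
  Marketing: 1 -> filtered out
  Sales: 1 -> filtered out


1 groups:
Engineering, 3


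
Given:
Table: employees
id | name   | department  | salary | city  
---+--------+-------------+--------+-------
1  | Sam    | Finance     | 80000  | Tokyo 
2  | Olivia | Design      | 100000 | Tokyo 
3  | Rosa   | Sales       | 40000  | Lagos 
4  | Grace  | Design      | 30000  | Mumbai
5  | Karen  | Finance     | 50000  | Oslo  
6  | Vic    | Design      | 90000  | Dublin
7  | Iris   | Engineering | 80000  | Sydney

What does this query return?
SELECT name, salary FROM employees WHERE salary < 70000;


Filtering: salary < 70000
Matching: 3 rows

3 rows:
Rosa, 40000
Grace, 30000
Karen, 50000


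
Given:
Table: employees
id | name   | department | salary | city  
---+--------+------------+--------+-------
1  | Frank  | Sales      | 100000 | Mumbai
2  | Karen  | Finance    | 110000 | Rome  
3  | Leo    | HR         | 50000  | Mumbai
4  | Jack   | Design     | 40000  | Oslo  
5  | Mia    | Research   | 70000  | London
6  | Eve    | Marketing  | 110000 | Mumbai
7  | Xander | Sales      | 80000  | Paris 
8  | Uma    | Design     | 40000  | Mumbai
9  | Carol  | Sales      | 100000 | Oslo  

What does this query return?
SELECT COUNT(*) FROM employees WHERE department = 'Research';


Counting rows where department = 'Research'
  Mia -> MATCH


1


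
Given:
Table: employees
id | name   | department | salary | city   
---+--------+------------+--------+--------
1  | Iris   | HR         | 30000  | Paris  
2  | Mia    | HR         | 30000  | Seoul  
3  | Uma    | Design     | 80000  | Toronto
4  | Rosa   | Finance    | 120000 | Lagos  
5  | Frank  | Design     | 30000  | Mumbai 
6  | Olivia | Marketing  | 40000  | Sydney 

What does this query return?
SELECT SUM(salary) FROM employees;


SUM(salary) = 30000 + 30000 + 80000 + 120000 + 30000 + 40000 = 330000

330000


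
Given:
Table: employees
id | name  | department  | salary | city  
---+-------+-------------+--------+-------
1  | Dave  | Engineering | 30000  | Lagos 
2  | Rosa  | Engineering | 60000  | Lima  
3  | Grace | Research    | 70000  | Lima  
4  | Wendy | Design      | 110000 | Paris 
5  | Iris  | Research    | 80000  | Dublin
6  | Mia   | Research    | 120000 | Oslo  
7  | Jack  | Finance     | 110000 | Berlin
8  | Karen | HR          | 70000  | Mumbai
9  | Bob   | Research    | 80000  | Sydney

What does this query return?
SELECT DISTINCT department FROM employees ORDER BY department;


All 'department' values (row order): Engineering, Engineering, Research, Design, Research, Research, Finance, HR, Research
Removing duplicates leaves 5 unique value(s).

5 values:
Design
Engineering
Finance
HR
Research


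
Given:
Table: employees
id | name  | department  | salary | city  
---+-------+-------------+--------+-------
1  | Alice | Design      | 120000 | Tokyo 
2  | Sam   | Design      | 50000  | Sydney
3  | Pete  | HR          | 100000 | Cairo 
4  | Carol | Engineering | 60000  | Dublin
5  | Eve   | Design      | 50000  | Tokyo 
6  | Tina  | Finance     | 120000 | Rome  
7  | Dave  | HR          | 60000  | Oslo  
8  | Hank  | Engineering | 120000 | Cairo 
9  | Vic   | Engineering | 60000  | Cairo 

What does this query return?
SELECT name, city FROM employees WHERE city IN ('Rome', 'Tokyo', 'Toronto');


Filtering: city IN ('Rome', 'Tokyo', 'Toronto')
Matching: 3 rows

3 rows:
Alice, Tokyo
Eve, Tokyo
Tina, Rome


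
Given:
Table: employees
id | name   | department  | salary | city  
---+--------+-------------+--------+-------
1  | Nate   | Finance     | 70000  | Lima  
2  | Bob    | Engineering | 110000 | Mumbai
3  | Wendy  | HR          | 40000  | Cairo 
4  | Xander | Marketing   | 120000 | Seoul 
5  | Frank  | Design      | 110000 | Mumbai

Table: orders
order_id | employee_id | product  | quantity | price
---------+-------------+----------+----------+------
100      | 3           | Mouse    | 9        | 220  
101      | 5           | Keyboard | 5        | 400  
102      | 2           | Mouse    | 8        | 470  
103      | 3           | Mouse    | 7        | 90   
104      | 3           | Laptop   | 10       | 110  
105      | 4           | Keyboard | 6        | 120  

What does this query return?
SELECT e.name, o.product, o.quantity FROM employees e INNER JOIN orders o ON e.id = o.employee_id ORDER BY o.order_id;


Joining employees.id = orders.employee_id:
  employee Wendy (id=3) -> order Mouse
  employee Frank (id=5) -> order Keyboard
  employee Bob (id=2) -> order Mouse
  employee Wendy (id=3) -> order Mouse
  employee Wendy (id=3) -> order Laptop
  employee Xander (id=4) -> order Keyboard


6 rows:
Wendy, Mouse, 9
Frank, Keyboard, 5
Bob, Mouse, 8
Wendy, Mouse, 7
Wendy, Laptop, 10
Xander, Keyboard, 6


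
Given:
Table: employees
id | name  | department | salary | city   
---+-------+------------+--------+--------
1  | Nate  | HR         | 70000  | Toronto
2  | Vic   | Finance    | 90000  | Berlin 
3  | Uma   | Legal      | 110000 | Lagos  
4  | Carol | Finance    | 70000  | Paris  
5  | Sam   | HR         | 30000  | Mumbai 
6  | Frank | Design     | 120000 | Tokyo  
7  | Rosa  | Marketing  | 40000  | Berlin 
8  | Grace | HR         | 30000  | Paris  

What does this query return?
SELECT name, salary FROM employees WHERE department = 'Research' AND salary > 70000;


Filtering: department = 'Research' AND salary > 70000
Matching: 0 rows

Empty result set (0 rows)


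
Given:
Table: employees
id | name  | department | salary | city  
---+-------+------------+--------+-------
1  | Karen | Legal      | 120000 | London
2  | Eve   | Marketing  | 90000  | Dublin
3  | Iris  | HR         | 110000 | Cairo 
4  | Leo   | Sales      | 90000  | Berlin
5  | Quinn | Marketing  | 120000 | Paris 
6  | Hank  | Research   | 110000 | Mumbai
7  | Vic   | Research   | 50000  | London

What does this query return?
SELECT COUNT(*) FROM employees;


COUNT(*) counts all rows

7


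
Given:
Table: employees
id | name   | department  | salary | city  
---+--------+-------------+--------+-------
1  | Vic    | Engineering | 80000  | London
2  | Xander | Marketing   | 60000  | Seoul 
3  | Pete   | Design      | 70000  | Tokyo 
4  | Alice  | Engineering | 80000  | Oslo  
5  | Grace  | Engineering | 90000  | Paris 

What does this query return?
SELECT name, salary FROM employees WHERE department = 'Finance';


Filtering: department = 'Finance'
Matching rows: 0

Empty result set (0 rows)


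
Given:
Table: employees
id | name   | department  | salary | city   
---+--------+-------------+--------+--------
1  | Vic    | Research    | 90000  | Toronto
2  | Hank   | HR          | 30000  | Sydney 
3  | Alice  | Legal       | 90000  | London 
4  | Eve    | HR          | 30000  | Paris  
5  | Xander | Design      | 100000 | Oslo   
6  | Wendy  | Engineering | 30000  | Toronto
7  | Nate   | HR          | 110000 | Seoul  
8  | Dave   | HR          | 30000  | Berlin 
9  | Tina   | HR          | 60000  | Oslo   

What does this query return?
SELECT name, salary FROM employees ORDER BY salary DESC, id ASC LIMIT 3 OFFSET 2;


Sort by salary DESC (id ASC tiebreak), then skip 2 and take 3
Rows 3 through 5

3 rows:
Vic, 90000
Alice, 90000
Tina, 60000


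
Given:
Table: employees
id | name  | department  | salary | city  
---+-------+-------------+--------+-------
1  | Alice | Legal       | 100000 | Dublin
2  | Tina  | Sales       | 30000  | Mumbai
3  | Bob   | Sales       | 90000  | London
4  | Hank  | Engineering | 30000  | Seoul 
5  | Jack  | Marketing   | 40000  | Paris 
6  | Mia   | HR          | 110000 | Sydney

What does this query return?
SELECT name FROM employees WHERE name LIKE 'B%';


LIKE 'B%' matches names starting with 'B'
Matching: 1

1 rows:
Bob


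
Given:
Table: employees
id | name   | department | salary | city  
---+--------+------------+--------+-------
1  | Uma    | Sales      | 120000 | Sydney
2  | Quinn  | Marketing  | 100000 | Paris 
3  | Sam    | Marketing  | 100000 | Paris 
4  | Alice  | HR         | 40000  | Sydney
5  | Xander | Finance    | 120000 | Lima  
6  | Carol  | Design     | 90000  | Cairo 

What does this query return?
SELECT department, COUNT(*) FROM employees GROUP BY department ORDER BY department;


Assigning each row to its department group:
  Uma -> Sales
  Quinn -> Marketing
  Sam -> Marketing
  Alice -> HR
  Xander -> Finance
  Carol -> Design


5 groups:
Design, 1
Finance, 1
HR, 1
Marketing, 2
Sales, 1


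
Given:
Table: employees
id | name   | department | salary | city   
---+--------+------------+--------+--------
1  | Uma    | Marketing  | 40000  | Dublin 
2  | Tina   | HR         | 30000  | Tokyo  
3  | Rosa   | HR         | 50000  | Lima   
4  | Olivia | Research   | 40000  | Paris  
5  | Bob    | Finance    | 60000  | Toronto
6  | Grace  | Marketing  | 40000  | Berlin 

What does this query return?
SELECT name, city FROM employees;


Projecting columns: name, city

6 rows:
Uma, Dublin
Tina, Tokyo
Rosa, Lima
Olivia, Paris
Bob, Toronto
Grace, Berlin


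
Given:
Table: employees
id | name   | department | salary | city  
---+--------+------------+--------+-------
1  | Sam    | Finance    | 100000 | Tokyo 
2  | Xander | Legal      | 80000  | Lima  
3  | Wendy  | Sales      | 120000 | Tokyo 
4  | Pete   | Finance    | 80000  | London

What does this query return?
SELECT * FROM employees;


SELECT * returns all 4 rows with all columns

4 rows:
1, Sam, Finance, 100000, Tokyo
2, Xander, Legal, 80000, Lima
3, Wendy, Sales, 120000, Tokyo
4, Pete, Finance, 80000, London


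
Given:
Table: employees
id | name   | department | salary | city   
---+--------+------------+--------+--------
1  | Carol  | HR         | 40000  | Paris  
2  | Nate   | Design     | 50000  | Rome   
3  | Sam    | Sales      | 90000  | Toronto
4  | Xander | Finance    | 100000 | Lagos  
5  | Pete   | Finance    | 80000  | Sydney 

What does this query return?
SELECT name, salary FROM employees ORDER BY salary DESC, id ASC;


Sorting by salary DESC, then id ASC for ties

5 rows:
Xander, 100000
Sam, 90000
Pete, 80000
Nate, 50000
Carol, 40000


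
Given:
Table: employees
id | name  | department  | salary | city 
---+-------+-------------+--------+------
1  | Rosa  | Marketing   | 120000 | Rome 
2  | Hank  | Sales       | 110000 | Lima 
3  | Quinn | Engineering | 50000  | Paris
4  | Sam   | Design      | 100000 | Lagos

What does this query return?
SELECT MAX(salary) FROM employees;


Salaries: 120000, 110000, 50000, 100000
MAX = 120000

120000


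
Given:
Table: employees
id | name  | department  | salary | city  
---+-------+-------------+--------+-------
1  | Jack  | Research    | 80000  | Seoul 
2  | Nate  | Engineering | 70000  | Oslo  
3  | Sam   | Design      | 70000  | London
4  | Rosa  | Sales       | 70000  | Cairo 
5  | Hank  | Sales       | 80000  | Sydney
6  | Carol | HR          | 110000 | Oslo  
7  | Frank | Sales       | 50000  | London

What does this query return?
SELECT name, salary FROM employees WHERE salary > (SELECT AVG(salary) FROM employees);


Subquery: AVG(salary) = 75714.29
Filtering: salary > 75714.29
  Jack (80000) -> MATCH
  Hank (80000) -> MATCH
  Carol (110000) -> MATCH


3 rows:
Jack, 80000
Hank, 80000
Carol, 110000


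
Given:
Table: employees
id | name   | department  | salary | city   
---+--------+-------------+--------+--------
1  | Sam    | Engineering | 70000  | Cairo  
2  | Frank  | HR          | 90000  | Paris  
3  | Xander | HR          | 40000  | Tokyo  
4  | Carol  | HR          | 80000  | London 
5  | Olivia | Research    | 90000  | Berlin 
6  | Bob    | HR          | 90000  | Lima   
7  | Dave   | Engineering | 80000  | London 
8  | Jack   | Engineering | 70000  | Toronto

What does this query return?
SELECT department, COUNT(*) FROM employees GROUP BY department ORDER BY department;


Assigning each row to its department group:
  Sam -> Engineering
  Frank -> HR
  Xander -> HR
  Carol -> HR
  Olivia -> Research
  Bob -> HR
  Dave -> Engineering
  Jack -> Engineering


3 groups:
Engineering, 3
HR, 4
Research, 1


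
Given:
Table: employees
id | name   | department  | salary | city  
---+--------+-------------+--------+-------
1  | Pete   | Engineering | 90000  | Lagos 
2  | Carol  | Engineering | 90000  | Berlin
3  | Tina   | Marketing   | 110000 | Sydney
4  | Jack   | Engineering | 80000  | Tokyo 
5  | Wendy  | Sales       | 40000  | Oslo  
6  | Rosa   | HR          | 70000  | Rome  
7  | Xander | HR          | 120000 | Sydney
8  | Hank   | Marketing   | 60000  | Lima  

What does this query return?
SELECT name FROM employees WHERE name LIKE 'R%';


LIKE 'R%' matches names starting with 'R'
Matching: 1

1 rows:
Rosa


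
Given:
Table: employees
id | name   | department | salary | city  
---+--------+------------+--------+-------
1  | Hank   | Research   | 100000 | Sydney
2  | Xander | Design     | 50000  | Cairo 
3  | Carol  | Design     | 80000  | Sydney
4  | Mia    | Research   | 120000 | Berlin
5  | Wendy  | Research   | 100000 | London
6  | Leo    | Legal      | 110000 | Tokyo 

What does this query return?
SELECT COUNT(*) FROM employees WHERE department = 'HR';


Counting rows where department = 'HR'


0


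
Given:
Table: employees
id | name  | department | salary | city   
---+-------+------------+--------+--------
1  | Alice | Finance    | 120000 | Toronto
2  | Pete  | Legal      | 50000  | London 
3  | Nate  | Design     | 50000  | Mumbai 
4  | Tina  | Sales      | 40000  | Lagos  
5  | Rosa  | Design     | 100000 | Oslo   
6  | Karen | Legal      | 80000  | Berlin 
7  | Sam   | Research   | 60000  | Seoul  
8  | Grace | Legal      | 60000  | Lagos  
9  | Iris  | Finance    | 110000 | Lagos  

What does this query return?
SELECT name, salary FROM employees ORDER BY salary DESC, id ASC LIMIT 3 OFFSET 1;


Sort by salary DESC (id ASC tiebreak), then skip 1 and take 3
Rows 2 through 4

3 rows:
Iris, 110000
Rosa, 100000
Karen, 80000


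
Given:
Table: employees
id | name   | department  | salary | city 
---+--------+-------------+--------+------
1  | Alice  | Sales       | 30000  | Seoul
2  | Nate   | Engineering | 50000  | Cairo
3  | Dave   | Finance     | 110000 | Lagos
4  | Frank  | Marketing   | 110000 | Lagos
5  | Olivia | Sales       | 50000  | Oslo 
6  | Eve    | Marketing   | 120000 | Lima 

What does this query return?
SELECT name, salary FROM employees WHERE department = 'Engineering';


Filtering: department = 'Engineering'
Matching rows: 1

1 rows:
Nate, 50000
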